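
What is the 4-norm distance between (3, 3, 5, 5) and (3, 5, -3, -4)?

(Σ|x_i - y_i|^4)^(1/4) = (|3 - 3|^4 + |3 - 5|^4 + |5 - (-3)|^4 + |5 - (-4)|^4)^(1/4)
= (0^4 + 2^4 + 8^4 + 9^4)^(1/4) = (0 + 16 + 4096 + 6561)^(1/4) = (10673)^(1/4) ≈ 10.1642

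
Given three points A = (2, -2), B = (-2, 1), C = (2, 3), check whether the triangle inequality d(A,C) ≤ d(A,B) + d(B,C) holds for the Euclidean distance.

d(A,B) = √(4² + 3²) = √25 = 5, d(B,C) = √(4² + 2²) = √20 ≈ 4.4721, d(A,C) = √(0² + 5²) = √25 = 5.
d(A,C) = 5 ≤ 5 + 4.4721 = 9.4721. Triangle inequality is satisfied.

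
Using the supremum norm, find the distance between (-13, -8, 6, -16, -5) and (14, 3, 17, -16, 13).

max(|x_i - y_i|) = max(|-13 - 14|, |-8 - 3|, |6 - 17|, |-16 - (-16)|, |-5 - 13|) = max(27, 11, 11, 0, 18) = 27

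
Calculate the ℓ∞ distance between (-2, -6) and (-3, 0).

max(|x_i - y_i|) = max(|-2 - (-3)|, |-6 - 0|) = max(1, 6) = 6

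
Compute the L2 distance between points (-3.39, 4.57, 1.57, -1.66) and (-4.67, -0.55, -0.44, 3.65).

(Σ|x_i - y_i|^2)^(1/2) = (|-3.39 - (-4.67)|^2 + |4.57 - (-0.55)|^2 + |1.57 - (-0.44)|^2 + |-1.66 - 3.65|^2)^(1/2)
= (1.28^2 + 5.12^2 + 2.01^2 + 5.31^2)^(1/2) = (1.6384 + 26.2144 + 4.0401 + 28.1961)^(1/2) = (60.089)^(1/2) ≈ 7.7517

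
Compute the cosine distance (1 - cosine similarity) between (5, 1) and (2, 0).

With u = (5, 1), v = (2, 0):
u·v = 5·2 + 1·0 = 10 + 0 = 10.
|u| = √(5² + 1²) = √26, |v| = √(2² + 0²) = √4, so |u||v| = √(26·4) = √104.
cos θ = (u·v)/(|u||v|) = 10/√104 ≈ 0.9806
Cosine distance = 1 - cos θ ≈ 1 - 0.9806 = 0.0194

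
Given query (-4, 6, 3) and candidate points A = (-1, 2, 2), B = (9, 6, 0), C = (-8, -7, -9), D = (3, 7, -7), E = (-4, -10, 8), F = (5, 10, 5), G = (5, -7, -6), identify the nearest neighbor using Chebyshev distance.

Distances: d(A) = 4, d(B) = 13, d(C) = 13, d(D) = 10, d(E) = 16, d(F) = 9, d(G) = 13. Nearest: A = (-1, 2, 2) with distance 4.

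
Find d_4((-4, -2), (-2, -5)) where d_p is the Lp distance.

(Σ|x_i - y_i|^4)^(1/4) = (|-4 - (-2)|^4 + |-2 - (-5)|^4)^(1/4)
= (2^4 + 3^4)^(1/4) = (16 + 81)^(1/4) = (97)^(1/4) ≈ 3.1383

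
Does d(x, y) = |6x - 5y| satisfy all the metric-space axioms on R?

No. d fails symmetry: d(9, 5) = |6·9 - 5·5| = |29| = 29, but d(5, 9) = |6·5 - 5·9| = |-15| = 15. Since 29 ≠ 15, d(x,y) ≠ d(y,x) in general.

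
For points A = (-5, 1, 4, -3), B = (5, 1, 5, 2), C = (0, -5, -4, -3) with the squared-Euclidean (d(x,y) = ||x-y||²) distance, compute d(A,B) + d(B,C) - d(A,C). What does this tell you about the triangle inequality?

d(A,B) = 10² + 0² + 1² + 5² = 126, d(B,C) = 5² + 6² + 9² + 5² = 167, d(A,C) = 5² + 6² + 8² + 0² = 125.
d(A,B) + d(B,C) - d(A,C) = 126 + 167 - 125 = 293 - 125 = 168. This is ≥ 0, so the triangle inequality holds for these points.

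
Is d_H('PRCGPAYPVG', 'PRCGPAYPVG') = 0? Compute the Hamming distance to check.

Differing positions: none. Hamming distance = 0, so the claim is true.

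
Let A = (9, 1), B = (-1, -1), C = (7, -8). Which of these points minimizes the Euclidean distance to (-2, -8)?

Distances: d(A) ≈ 14.2127, d(B) ≈ 7.0711, d(C) = 9. Nearest: B = (-1, -1) with distance 7.0711.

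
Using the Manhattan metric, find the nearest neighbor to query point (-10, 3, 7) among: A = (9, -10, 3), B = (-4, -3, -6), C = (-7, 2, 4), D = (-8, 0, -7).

Distances: d(A) = 36, d(B) = 25, d(C) = 7, d(D) = 19. Nearest: C = (-7, 2, 4) with distance 7.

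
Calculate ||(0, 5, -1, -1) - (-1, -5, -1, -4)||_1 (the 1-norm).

Σ|x_i - y_i| = |0 - (-1)| + |5 - (-5)| + |-1 - (-1)| + |-1 - (-4)| = 1 + 10 + 0 + 3 = 14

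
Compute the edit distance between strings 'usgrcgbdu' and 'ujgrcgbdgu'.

Let D[i][j] be the edit distance between the first i characters of 'usgrcgbdu' and the first j characters of 'ujgrcgbdgu', with D[i][0] = i, D[0][j] = j, and D[i][j] = D[i-1][j-1] if the characters match, else 1 + min(D[i-1][j], D[i][j-1], D[i-1][j-1]). Filling the table (rows: prefixes of 'usgrcgbdu', columns: prefixes of 'ujgrcgbdgu'):
     ε  u  j  g  r  c  g  b  d  g  u
  ε  0  1  2  3  4  5  6  7  8  9 10
  u  1  0  1  2  3  4  5  6  7  8  9
  s  2  1  1  2  3  4  5  6  7  8  9
  g  3  2  2  1  2  3  4  5  6  7  8
  r  4  3  3  2  1  2  3  4  5  6  7
  c  5  4  4  3  2  1  2  3  4  5  6
  g  6  5  5  4  3  2  1  2  3  4  5
  b  7  6  6  5  4  3  2  1  2  3  4
  d  8  7  7  6  5  4  3  2  1  2  3
  u  9  8  8  7  6  5  4  3  2  2  2
The bottom-right entry gives D[9][10] = 2, so no sequence of fewer than 2 edits works. Backtracking through the table gives one optimal edit sequence (2 edits):
  usgrcgbdu → ujgrcgbdu (sub s→j @2)
  ujgrcgbdu → ujgrcgbdgu (ins g @9)
Edit distance = 2.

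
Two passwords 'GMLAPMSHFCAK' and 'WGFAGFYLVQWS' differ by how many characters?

Differing positions: 1, 2, 3, 5, 6, 7, 8, 9, 10, 11, 12. Hamming distance = 11.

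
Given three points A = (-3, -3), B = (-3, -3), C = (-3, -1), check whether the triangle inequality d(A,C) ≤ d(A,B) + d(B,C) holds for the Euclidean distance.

d(A,B) = √(0² + 0²) = √0 = 0, d(B,C) = √(0² + 2²) = √4 = 2, d(A,C) = √(0² + 2²) = √4 = 2.
d(A,C) = 2 ≤ 0 + 2 = 2. Triangle inequality is satisfied.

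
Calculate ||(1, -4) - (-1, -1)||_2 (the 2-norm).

(Σ|x_i - y_i|^2)^(1/2) = (|1 - (-1)|^2 + |-4 - (-1)|^2)^(1/2)
= (2^2 + 3^2)^(1/2) = (4 + 9)^(1/2) = (13)^(1/2) ≈ 3.6056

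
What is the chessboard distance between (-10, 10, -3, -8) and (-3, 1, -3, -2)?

max(|x_i - y_i|) = max(|-10 - (-3)|, |10 - 1|, |-3 - (-3)|, |-8 - (-2)|) = max(7, 9, 0, 6) = 9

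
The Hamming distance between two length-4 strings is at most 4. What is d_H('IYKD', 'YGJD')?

Differing positions: 1, 2, 3. Hamming distance = 3. The maximum possible Hamming distance for length-4 strings is 4, so d_H/4 = 3/4 = 0.75.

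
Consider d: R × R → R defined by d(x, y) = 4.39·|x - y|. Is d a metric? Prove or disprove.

Yes. Since |x - y| is a metric on R and 4.39 > 0, the positive scalar multiple 4.39·|x - y| is also a metric: scaling by a positive constant preserves non-negativity, identity (d=0 ⟺ |x-y|=0 ⟺ x=y), symmetry, and the triangle inequality.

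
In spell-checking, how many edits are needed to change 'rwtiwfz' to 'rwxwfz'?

Let D[i][j] be the edit distance between the first i characters of 'rwtiwfz' and the first j characters of 'rwxwfz', with D[i][0] = i, D[0][j] = j, and D[i][j] = D[i-1][j-1] if the characters match, else 1 + min(D[i-1][j], D[i][j-1], D[i-1][j-1]). Filling the table (rows: prefixes of 'rwtiwfz', columns: prefixes of 'rwxwfz'):
     ε  r  w  x  w  f  z
  ε  0  1  2  3  4  5  6
  r  1  0  1  2  3  4  5
  w  2  1  0  1  2  3  4
  t  3  2  1  1  2  3  4
  i  4  3  2  2  2  3  4
  w  5  4  3  3  2  3  4
  f  6  5  4  4  3  2  3
  z  7  6  5  5  4  3  2
The bottom-right entry gives D[7][6] = 2, so no sequence of fewer than 2 edits works. Backtracking through the table gives one optimal edit sequence (2 edits):
  rwtiwfz → rwiwfz (del t @3)
  rwiwfz → rwxwfz (sub i→x @3)
Edit distance = 2.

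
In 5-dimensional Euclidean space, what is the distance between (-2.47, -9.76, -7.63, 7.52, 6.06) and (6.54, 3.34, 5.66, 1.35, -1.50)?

√(Σ(x_i - y_i)²) = √((-2.47 - 6.54)² + (-9.76 - 3.34)² + (-7.63 - 5.66)² + (7.52 - 1.35)² + (6.06 - (-1.5))²)
= √((-9.01)² + (-13.1)² + (-13.29)² + 6.17² + 7.56²) = √(81.1801 + 171.61 + 176.6241 + 38.0689 + 57.1536) = √524.6367 ≈ 22.9049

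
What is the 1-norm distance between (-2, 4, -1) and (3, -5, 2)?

Σ|x_i - y_i| = |-2 - 3| + |4 - (-5)| + |-1 - 2| = 5 + 9 + 3 = 17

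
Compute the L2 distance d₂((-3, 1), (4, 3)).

√(Σ(x_i - y_i)²) = √((-3 - 4)² + (1 - 3)²)
= √((-7)² + (-2)²) = √(49 + 4) = √53 ≈ 7.2801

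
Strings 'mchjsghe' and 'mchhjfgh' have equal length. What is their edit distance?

Let D[i][j] be the edit distance between the first i characters of 'mchjsghe' and the first j characters of 'mchhjfgh', with D[i][0] = i, D[0][j] = j, and D[i][j] = D[i-1][j-1] if the characters match, else 1 + min(D[i-1][j], D[i][j-1], D[i-1][j-1]). Filling the table (rows: prefixes of 'mchjsghe', columns: prefixes of 'mchhjfgh'):
     ε  m  c  h  h  j  f  g  h
  ε  0  1  2  3  4  5  6  7  8
  m  1  0  1  2  3  4  5  6  7
  c  2  1  0  1  2  3  4  5  6
  h  3  2  1  0  1  2  3  4  5
  j  4  3  2  1  1  1  2  3  4
  s  5  4  3  2  2  2  2  3  4
  g  6  5  4  3  3  3  3  2  3
  h  7  6  5  4  3  4  4  3  2
  e  8  7  6  5  4  4  5  4  3
The bottom-right entry gives D[8][8] = 3, so no sequence of fewer than 3 edits works. Backtracking through the table gives one optimal edit sequence (3 edits):
  mchjsghe → mchhjsghe (ins h @3)
  mchhjsghe → mchhjfghe (sub s→f @6)
  mchhjfghe → mchhjfgh (del e @9)
Edit distance = 3.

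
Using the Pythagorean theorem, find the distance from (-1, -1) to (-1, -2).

√(Σ(x_i - y_i)²) = √((-1 - (-1))² + (-1 - (-2))²)
= √(0² + 1²) = √(0 + 1) = √1 = 1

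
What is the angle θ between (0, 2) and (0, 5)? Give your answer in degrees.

With u = (0, 2), v = (0, 5):
u·v = 0·0 + 2·5 = 0 + 10 = 10.
|u| = √(0² + 2²) = √4, |v| = √(0² + 5²) = √25, so |u||v| = √(4·25) = √100 = 10.
cos θ = (u·v)/(|u||v|) = 10/10 = 1 (the vectors are parallel, pointing the same way)
θ = arccos(1) = 0°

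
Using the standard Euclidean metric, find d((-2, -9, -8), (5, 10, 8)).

√(Σ(x_i - y_i)²) = √((-2 - 5)² + (-9 - 10)² + (-8 - 8)²)
= √((-7)² + (-19)² + (-16)²) = √(49 + 361 + 256) = √666 ≈ 25.807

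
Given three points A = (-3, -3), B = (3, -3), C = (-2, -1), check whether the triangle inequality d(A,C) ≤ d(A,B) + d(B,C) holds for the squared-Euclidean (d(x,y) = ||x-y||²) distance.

d(A,B) = 6² + 0² = 36, d(B,C) = 5² + 2² = 29, d(A,C) = 1² + 2² = 5.
d(A,C) = 5 ≤ 36 + 29 = 65. Triangle inequality is satisfied.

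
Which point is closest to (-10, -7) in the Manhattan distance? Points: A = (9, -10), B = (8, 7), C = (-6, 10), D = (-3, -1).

Distances: d(A) = 22, d(B) = 32, d(C) = 21, d(D) = 13. Nearest: D = (-3, -1) with distance 13.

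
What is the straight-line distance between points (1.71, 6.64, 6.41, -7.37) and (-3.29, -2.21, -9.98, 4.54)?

√(Σ(x_i - y_i)²) = √((1.71 - (-3.29))² + (6.64 - (-2.21))² + (6.41 - (-9.98))² + (-7.37 - 4.54)²)
= √(5² + 8.85² + 16.39² + (-11.91)²) = √(25 + 78.3225 + 268.6321 + 141.8481) = √513.8027 ≈ 22.6672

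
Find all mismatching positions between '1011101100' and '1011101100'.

Differing positions: none. Hamming distance = 0.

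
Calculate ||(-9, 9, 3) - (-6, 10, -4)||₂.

√(Σ(x_i - y_i)²) = √((-9 - (-6))² + (9 - 10)² + (3 - (-4))²)
= √((-3)² + (-1)² + 7²) = √(9 + 1 + 49) = √59 ≈ 7.6811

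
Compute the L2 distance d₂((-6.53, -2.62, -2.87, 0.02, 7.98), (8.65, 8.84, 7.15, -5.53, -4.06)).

√(Σ(x_i - y_i)²) = √((-6.53 - 8.65)² + (-2.62 - 8.84)² + (-2.87 - 7.15)² + (0.02 - (-5.53))² + (7.98 - (-4.06))²)
= √((-15.18)² + (-11.46)² + (-10.02)² + 5.55² + 12.04²) = √(230.4324 + 131.3316 + 100.4004 + 30.8025 + 144.9616) = √637.9285 ≈ 25.2572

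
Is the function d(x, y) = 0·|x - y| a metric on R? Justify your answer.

No. With c = 0, d(x,y) = 0 for all x, y. This fails identity of indiscernibles: d(2, 11) = 0 but 2 ≠ 11.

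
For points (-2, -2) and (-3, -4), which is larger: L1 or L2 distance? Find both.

L1 = |-2 - (-3)| + |-2 - (-4)| = 1 + 2 = 3
L2 = √(1² + 2²) = √5 ≈ 2.2361
L1 ≥ L2 always (equality iff movement is along one axis); L1 > L2 here.
Ratio L1/L2 = 3/√5 ≈ 1.3416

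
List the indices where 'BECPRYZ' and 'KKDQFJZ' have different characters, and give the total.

Differing positions: 1, 2, 3, 4, 5, 6. Hamming distance = 6.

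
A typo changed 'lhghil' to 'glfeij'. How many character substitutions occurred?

Differing positions: 1, 2, 3, 4, 6. Hamming distance = 5.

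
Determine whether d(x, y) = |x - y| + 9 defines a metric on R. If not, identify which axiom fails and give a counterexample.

No. d fails identity of indiscernibles (specifically d(x,x) = 0): d(-3, -3) = |-3 - (-3)| + 9 = 0 + 9 = 9 ≠ 0.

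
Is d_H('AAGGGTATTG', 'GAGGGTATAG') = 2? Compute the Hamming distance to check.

Differing positions: 1, 9. Hamming distance = 2, so the claim is true.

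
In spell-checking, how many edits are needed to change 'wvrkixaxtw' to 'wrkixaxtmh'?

Let D[i][j] be the edit distance between the first i characters of 'wvrkixaxtw' and the first j characters of 'wrkixaxtmh', with D[i][0] = i, D[0][j] = j, and D[i][j] = D[i-1][j-1] if the characters match, else 1 + min(D[i-1][j], D[i][j-1], D[i-1][j-1]). Filling the table (rows: prefixes of 'wvrkixaxtw', columns: prefixes of 'wrkixaxtmh'):
     ε  w  r  k  i  x  a  x  t  m  h
  ε  0  1  2  3  4  5  6  7  8  9 10
  w  1  0  1  2  3  4  5  6  7  8  9
  v  2  1  1  2  3  4  5  6  7  8  9
  r  3  2  1  2  3  4  5  6  7  8  9
  k  4  3  2  1  2  3  4  5  6  7  8
  i  5  4  3  2  1  2  3  4  5  6  7
  x  6  5  4  3  2  1  2  3  4  5  6
  a  7  6  5  4  3  2  1  2  3  4  5
  x  8  7  6  5  4  3  2  1  2  3  4
  t  9  8  7  6  5  4  3  2  1  2  3
  w 10  9  8  7  6  5  4  3  2  2  3
The bottom-right entry gives D[10][10] = 3, so no sequence of fewer than 3 edits works. Backtracking through the table gives one optimal edit sequence (3 edits):
  wvrkixaxtw → wrkixaxtw (del v @2)
  wrkixaxtw → wrkixaxtmw (ins m @9)
  wrkixaxtmw → wrkixaxtmh (sub w→h @10)
Edit distance = 3.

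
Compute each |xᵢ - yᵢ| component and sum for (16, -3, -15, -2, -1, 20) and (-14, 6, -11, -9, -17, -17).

Σ|x_i - y_i| = |16 - (-14)| + |-3 - 6| + |-15 - (-11)| + |-2 - (-9)| + |-1 - (-17)| + |20 - (-17)| = 30 + 9 + 4 + 7 + 16 + 37 = 103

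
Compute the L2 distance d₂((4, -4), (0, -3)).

√(Σ(x_i - y_i)²) = √((4 - 0)² + (-4 - (-3))²)
= √(4² + (-1)²) = √(16 + 1) = √17 ≈ 4.1231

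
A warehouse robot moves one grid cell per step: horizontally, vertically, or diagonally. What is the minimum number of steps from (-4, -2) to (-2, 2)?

max(|x_i - y_i|) = max(|-4 - (-2)|, |-2 - 2|) = max(2, 4) = 4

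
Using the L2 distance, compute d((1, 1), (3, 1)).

(Σ|x_i - y_i|^2)^(1/2) = (|1 - 3|^2 + |1 - 1|^2)^(1/2)
= (2^2 + 0^2)^(1/2) = (4 + 0)^(1/2) = (4)^(1/2) = 2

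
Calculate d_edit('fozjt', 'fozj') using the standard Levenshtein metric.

Let D[i][j] be the edit distance between the first i characters of 'fozjt' and the first j characters of 'fozj', with D[i][0] = i, D[0][j] = j, and D[i][j] = D[i-1][j-1] if the characters match, else 1 + min(D[i-1][j], D[i][j-1], D[i-1][j-1]). Filling the table (rows: prefixes of 'fozjt', columns: prefixes of 'fozj'):
     ε  f  o  z  j
  ε  0  1  2  3  4
  f  1  0  1  2  3
  o  2  1  0  1  2
  z  3  2  1  0  1
  j  4  3  2  1  0
  t  5  4  3  2  1
The bottom-right entry gives D[5][4] = 1, so no sequence of fewer than 1 edit works. Backtracking through the table gives one optimal edit sequence (1 edit):
  fozjt → fozj (del t @5)
Edit distance = 1.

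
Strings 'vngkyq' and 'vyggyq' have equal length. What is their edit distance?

Let D[i][j] be the edit distance between the first i characters of 'vngkyq' and the first j characters of 'vyggyq', with D[i][0] = i, D[0][j] = j, and D[i][j] = D[i-1][j-1] if the characters match, else 1 + min(D[i-1][j], D[i][j-1], D[i-1][j-1]). Filling the table (rows: prefixes of 'vngkyq', columns: prefixes of 'vyggyq'):
     ε  v  y  g  g  y  q
  ε  0  1  2  3  4  5  6
  v  1  0  1  2  3  4  5
  n  2  1  1  2  3  4  5
  g  3  2  2  1  2  3  4
  k  4  3  3  2  2  3  4
  y  5  4  3  3  3  2  3
  q  6  5  4  4  4  3  2
The bottom-right entry gives D[6][6] = 2, so no sequence of fewer than 2 edits works. Backtracking through the table gives one optimal edit sequence (2 edits):
  vngkyq → vygkyq (sub n→y @2)
  vygkyq → vyggyq (sub k→g @4)
Edit distance = 2.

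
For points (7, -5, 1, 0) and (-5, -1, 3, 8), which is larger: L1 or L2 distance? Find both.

L1 = |7 - (-5)| + |-5 - (-1)| + |1 - 3| + |0 - 8| = 12 + 4 + 2 + 8 = 26
L2 = √(12² + 4² + 2² + 8²) = √228 ≈ 15.0997
L1 ≥ L2 always (equality iff movement is along one axis); L1 > L2 here.
Ratio L1/L2 = 26/√228 ≈ 1.7219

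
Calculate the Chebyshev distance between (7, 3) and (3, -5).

max(|x_i - y_i|) = max(|7 - 3|, |3 - (-5)|) = max(4, 8) = 8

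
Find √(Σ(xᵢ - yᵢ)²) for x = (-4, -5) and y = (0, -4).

√(Σ(x_i - y_i)²) = √((-4 - 0)² + (-5 - (-4))²)
= √((-4)² + (-1)²) = √(16 + 1) = √17 ≈ 4.1231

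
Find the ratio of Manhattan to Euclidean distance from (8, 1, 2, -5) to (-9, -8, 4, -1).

L1 = |8 - (-9)| + |1 - (-8)| + |2 - 4| + |-5 - (-1)| = 17 + 9 + 2 + 4 = 32
L2 = √(17² + 9² + 2² + 4²) = √390 ≈ 19.7484
L1 ≥ L2 always (equality iff movement is along one axis); L1 > L2 here.
Ratio L1/L2 = 32/√390 ≈ 1.6204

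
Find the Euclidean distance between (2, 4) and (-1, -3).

√(Σ(x_i - y_i)²) = √((2 - (-1))² + (4 - (-3))²)
= √(3² + 7²) = √(9 + 49) = √58 ≈ 7.6158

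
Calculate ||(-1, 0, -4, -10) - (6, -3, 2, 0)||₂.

√(Σ(x_i - y_i)²) = √((-1 - 6)² + (0 - (-3))² + (-4 - 2)² + (-10 - 0)²)
= √((-7)² + 3² + (-6)² + (-10)²) = √(49 + 9 + 36 + 100) = √194 ≈ 13.9284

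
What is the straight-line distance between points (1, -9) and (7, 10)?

√(Σ(x_i - y_i)²) = √((1 - 7)² + (-9 - 10)²)
= √((-6)² + (-19)²) = √(36 + 361) = √397 ≈ 19.9249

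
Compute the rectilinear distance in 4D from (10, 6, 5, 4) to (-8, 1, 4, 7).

Σ|x_i - y_i| = |10 - (-8)| + |6 - 1| + |5 - 4| + |4 - 7| = 18 + 5 + 1 + 3 = 27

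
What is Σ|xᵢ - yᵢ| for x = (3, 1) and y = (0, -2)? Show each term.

Σ|x_i - y_i| = |3 - 0| + |1 - (-2)| = 3 + 3 = 6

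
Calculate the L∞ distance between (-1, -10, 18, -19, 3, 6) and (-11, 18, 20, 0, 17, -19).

max(|x_i - y_i|) = max(|-1 - (-11)|, |-10 - 18|, |18 - 20|, |-19 - 0|, |3 - 17|, |6 - (-19)|) = max(10, 28, 2, 19, 14, 25) = 28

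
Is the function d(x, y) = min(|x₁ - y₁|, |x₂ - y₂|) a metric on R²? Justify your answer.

No. d fails identity of indiscernibles: take x = (2, 0) and y = (2, 7). Then d(x,y) = min(|2 - 2|, |0 - 7|) = min(0, 7) = 0, yet x ≠ y.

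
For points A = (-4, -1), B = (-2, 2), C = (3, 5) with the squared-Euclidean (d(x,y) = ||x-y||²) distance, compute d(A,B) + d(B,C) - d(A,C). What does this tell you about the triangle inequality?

d(A,B) = 2² + 3² = 13, d(B,C) = 5² + 3² = 34, d(A,C) = 7² + 6² = 85.
d(A,B) + d(B,C) - d(A,C) = 13 + 34 - 85 = 47 - 85 = -38. This is < 0, so the triangle inequality FAILS for these points (squared-Euclidean is not a metric).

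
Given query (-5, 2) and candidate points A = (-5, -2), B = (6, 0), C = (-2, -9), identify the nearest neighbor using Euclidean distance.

Distances: d(A) = 4, d(B) ≈ 11.1803, d(C) ≈ 11.4018. Nearest: A = (-5, -2) with distance 4.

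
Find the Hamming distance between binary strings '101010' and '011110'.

Differing positions: 1, 2, 4. Hamming distance = 3.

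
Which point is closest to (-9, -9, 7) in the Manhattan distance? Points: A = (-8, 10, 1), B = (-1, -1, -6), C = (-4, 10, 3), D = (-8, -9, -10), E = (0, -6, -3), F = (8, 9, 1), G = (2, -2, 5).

Distances: d(A) = 26, d(B) = 29, d(C) = 28, d(D) = 18, d(E) = 22, d(F) = 41, d(G) = 20. Nearest: D = (-8, -9, -10) with distance 18.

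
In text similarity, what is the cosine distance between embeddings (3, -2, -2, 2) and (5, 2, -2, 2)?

With u = (3, -2, -2, 2), v = (5, 2, -2, 2):
u·v = 3·5 + (-2)·2 + (-2)·(-2) + 2·2 = 15 + (-4) + 4 + 4 = 19.
|u| = √(3² + (-2)² + (-2)² + 2²) = √21, |v| = √(5² + 2² + (-2)² + 2²) = √37, so |u||v| = √(21·37) = √777.
cos θ = (u·v)/(|u||v|) = 19/√777 ≈ 0.6816
Cosine distance = 1 - cos θ ≈ 1 - 0.6816 = 0.3184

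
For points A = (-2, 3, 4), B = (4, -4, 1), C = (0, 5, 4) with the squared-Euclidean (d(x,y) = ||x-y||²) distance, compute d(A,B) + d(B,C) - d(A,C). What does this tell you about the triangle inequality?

d(A,B) = 6² + 7² + 3² = 94, d(B,C) = 4² + 9² + 3² = 106, d(A,C) = 2² + 2² + 0² = 8.
d(A,B) + d(B,C) - d(A,C) = 94 + 106 - 8 = 200 - 8 = 192. This is ≥ 0, so the triangle inequality holds for these points.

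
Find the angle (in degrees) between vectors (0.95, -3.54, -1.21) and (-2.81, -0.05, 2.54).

With u = (0.95, -3.54, -1.21), v = (-2.81, -0.05, 2.54):
u·v = 0.95·(-2.81) + (-3.54)·(-0.05) + (-1.21)·2.54 = (-2.6695) + 0.177 + (-3.0734) = -5.5659.
|u| = √(0.95² + (-3.54)² + (-1.21)²) = √(0.9025 + 12.5316 + 1.4641) = √14.8982, |v| = √((-2.81)² + (-0.05)² + 2.54²) = √(7.8961 + 0.0025 + 6.4516) = √14.3502.
cos θ = (u·v)/(|u||v|) = -5.5659/(√14.8982·√14.3502) ≈ -0.380662
θ = arccos(-0.380662) ≈ 112.37°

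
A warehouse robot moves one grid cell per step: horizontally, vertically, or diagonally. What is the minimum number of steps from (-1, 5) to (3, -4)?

max(|x_i - y_i|) = max(|-1 - 3|, |5 - (-4)|) = max(4, 9) = 9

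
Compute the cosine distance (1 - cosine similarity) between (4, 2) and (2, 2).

With u = (4, 2), v = (2, 2):
u·v = 4·2 + 2·2 = 8 + 4 = 12.
|u| = √(4² + 2²) = √20, |v| = √(2² + 2²) = √8, so |u||v| = √(20·8) = √160.
cos θ = (u·v)/(|u||v|) = 12/√160 ≈ 0.9487
Cosine distance = 1 - cos θ ≈ 1 - 0.9487 = 0.0513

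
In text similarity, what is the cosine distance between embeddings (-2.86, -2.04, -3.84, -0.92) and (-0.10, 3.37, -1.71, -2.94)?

With u = (-2.86, -2.04, -3.84, -0.92), v = (-0.10, 3.37, -1.71, -2.94):
u·v = (-2.86)·(-0.1) + (-2.04)·3.37 + (-3.84)·(-1.71) + (-0.92)·(-2.94) = 0.286 + (-6.8748) + 6.5664 + 2.7048 = 2.6824.
|u| = √((-2.86)² + (-2.04)² + (-3.84)² + (-0.92)²) = √(8.1796 + 4.1616 + 14.7456 + 0.8464) = √27.9332, |v| = √((-0.1)² + 3.37² + (-1.71)² + (-2.94)²) = √(0.01 + 11.3569 + 2.9241 + 8.6436) = √22.9346.
cos θ = (u·v)/(|u||v|) = 2.6824/(√27.9332·√22.9346) ≈ 0.106
Cosine distance = 1 - cos θ ≈ 1 - 0.106 = 0.894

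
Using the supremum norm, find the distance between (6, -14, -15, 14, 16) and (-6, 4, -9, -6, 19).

max(|x_i - y_i|) = max(|6 - (-6)|, |-14 - 4|, |-15 - (-9)|, |14 - (-6)|, |16 - 19|) = max(12, 18, 6, 20, 3) = 20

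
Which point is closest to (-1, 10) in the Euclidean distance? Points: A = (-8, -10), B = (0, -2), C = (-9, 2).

Distances: d(A) ≈ 21.1896, d(B) ≈ 12.0416, d(C) ≈ 11.3137. Nearest: C = (-9, 2) with distance 11.3137.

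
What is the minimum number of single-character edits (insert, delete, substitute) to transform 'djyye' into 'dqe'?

Let D[i][j] be the edit distance between the first i characters of 'djyye' and the first j characters of 'dqe', with D[i][0] = i, D[0][j] = j, and D[i][j] = D[i-1][j-1] if the characters match, else 1 + min(D[i-1][j], D[i][j-1], D[i-1][j-1]). Filling the table (rows: prefixes of 'djyye', columns: prefixes of 'dqe'):
     ε  d  q  e
  ε  0  1  2  3
  d  1  0  1  2
  j  2  1  1  2
  y  3  2  2  2
  y  4  3  3  3
  e  5  4  4  3
The bottom-right entry gives D[5][3] = 3, so no sequence of fewer than 3 edits works. Backtracking through the table gives one optimal edit sequence (3 edits):
  djyye → dyye (del j @2)
  dyye → dye (del y @2)
  dye → dqe (sub y→q @2)
Edit distance = 3.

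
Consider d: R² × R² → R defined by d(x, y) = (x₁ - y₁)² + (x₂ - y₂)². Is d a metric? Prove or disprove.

No. The squared Euclidean distance fails the triangle inequality. Counterexample: x = (0, 0), y = (3, 2), z = (6, 4). d(x,z) = 6² + 4² = 52, but d(x,y) + d(y,z) = (3² + 2²) + (3² + 2²) = 13 + 13 = 26. Since 52 > 26, the triangle inequality is violated. (Note: √d, the ordinary Euclidean distance, IS a metric.)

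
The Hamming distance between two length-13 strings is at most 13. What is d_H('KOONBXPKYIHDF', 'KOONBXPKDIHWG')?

Differing positions: 9, 12, 13. Hamming distance = 3. The maximum possible Hamming distance for length-13 strings is 13, so d_H/13 = 3/13 ≈ 0.2308.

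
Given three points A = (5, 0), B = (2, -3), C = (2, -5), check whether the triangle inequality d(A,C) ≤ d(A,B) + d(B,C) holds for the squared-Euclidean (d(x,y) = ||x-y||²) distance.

d(A,B) = 3² + 3² = 18, d(B,C) = 0² + 2² = 4, d(A,C) = 3² + 5² = 34.
d(A,C) = 34 > 18 + 4 = 22. Triangle inequality is VIOLATED. (Squared-Euclidean is not a metric — this is a counterexample.)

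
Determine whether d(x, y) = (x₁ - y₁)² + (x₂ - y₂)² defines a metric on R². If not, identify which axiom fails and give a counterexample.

No. The squared Euclidean distance fails the triangle inequality. Counterexample: x = (0, 0), y = (5, 4), z = (10, 8). d(x,z) = 10² + 8² = 164, but d(x,y) + d(y,z) = (5² + 4²) + (5² + 4²) = 41 + 41 = 82. Since 164 > 82, the triangle inequality is violated. (Note: √d, the ordinary Euclidean distance, IS a metric.)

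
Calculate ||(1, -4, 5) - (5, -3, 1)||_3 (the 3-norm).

(Σ|x_i - y_i|^3)^(1/3) = (|1 - 5|^3 + |-4 - (-3)|^3 + |5 - 1|^3)^(1/3)
= (4^3 + 1^3 + 4^3)^(1/3) = (64 + 1 + 64)^(1/3) = (129)^(1/3) ≈ 5.0528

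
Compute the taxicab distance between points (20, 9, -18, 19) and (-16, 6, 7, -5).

Σ|x_i - y_i| = |20 - (-16)| + |9 - 6| + |-18 - 7| + |19 - (-5)| = 36 + 3 + 25 + 24 = 88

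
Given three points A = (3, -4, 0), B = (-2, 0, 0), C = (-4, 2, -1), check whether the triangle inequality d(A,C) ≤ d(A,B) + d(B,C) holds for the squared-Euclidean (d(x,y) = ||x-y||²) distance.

d(A,B) = 5² + 4² + 0² = 41, d(B,C) = 2² + 2² + 1² = 9, d(A,C) = 7² + 6² + 1² = 86.
d(A,C) = 86 > 41 + 9 = 50. Triangle inequality is VIOLATED. (Squared-Euclidean is not a metric — this is a counterexample.)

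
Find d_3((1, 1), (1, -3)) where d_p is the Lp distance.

(Σ|x_i - y_i|^3)^(1/3) = (|1 - 1|^3 + |1 - (-3)|^3)^(1/3)
= (0^3 + 4^3)^(1/3) = (0 + 64)^(1/3) = (64)^(1/3) = 4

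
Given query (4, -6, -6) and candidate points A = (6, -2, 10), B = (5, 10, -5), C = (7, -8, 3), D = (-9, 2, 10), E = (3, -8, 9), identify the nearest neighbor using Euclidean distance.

Distances: d(A) ≈ 16.6132, d(B) ≈ 16.0624, d(C) ≈ 9.6954, d(D) ≈ 22.1133, d(E) ≈ 15.1658. Nearest: C = (7, -8, 3) with distance 9.6954.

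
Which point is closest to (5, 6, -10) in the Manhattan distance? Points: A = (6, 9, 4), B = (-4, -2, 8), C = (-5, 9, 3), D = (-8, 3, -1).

Distances: d(A) = 18, d(B) = 35, d(C) = 26, d(D) = 25. Nearest: A = (6, 9, 4) with distance 18.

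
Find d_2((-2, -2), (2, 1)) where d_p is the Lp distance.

(Σ|x_i - y_i|^2)^(1/2) = (|-2 - 2|^2 + |-2 - 1|^2)^(1/2)
= (4^2 + 3^2)^(1/2) = (16 + 9)^(1/2) = (25)^(1/2) = 5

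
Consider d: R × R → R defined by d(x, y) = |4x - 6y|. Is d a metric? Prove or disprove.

No. d fails symmetry: d(9, 5) = |4·9 - 6·5| = |6| = 6, but d(5, 9) = |4·5 - 6·9| = |-34| = 34. Since 6 ≠ 34, d(x,y) ≠ d(y,x) in general.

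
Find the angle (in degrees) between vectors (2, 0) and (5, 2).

With u = (2, 0), v = (5, 2):
u·v = 2·5 + 0·2 = 10 + 0 = 10.
|u| = √(2² + 0²) = √4, |v| = √(5² + 2²) = √29, so |u||v| = √(4·29) = √116.
cos θ = (u·v)/(|u||v|) = 10/√116 ≈ 0.928477
θ = arccos(0.928477) ≈ 21.8°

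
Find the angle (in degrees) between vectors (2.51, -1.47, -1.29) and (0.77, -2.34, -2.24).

With u = (2.51, -1.47, -1.29), v = (0.77, -2.34, -2.24):
u·v = 2.51·0.77 + (-1.47)·(-2.34) + (-1.29)·(-2.24) = 1.9327 + 3.4398 + 2.8896 = 8.2621.
|u| = √(2.51² + (-1.47)² + (-1.29)²) = √(6.3001 + 2.1609 + 1.6641) = √10.1251, |v| = √(0.77² + (-2.34)² + (-2.24)²) = √(0.5929 + 5.4756 + 5.0176) = √11.0861.
cos θ = (u·v)/(|u||v|) = 8.2621/(√10.1251·√11.0861) ≈ 0.779833
θ = arccos(0.779833) ≈ 38.75°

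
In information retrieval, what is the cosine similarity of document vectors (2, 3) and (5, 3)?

With u = (2, 3), v = (5, 3):
u·v = 2·5 + 3·3 = 10 + 9 = 19.
|u| = √(2² + 3²) = √13, |v| = √(5² + 3²) = √34, so |u||v| = √(13·34) = √442.
cos θ = (u·v)/(|u||v|) = 19/√442 ≈ 0.9037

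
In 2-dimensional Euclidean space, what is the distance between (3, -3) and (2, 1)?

√(Σ(x_i - y_i)²) = √((3 - 2)² + (-3 - 1)²)
= √(1² + (-4)²) = √(1 + 16) = √17 ≈ 4.1231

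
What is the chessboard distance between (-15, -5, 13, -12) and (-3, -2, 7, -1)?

max(|x_i - y_i|) = max(|-15 - (-3)|, |-5 - (-2)|, |13 - 7|, |-12 - (-1)|) = max(12, 3, 6, 11) = 12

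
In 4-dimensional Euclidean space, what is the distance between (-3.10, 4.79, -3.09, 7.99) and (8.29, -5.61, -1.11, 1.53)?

√(Σ(x_i - y_i)²) = √((-3.1 - 8.29)² + (4.79 - (-5.61))² + (-3.09 - (-1.11))² + (7.99 - 1.53)²)
= √((-11.39)² + 10.4² + (-1.98)² + 6.46²) = √(129.7321 + 108.16 + 3.9204 + 41.7316) = √283.5441 ≈ 16.8388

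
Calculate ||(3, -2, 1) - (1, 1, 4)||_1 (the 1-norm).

Σ|x_i - y_i| = |3 - 1| + |-2 - 1| + |1 - 4| = 2 + 3 + 3 = 8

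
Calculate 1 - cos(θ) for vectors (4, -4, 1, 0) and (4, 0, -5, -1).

With u = (4, -4, 1, 0), v = (4, 0, -5, -1):
u·v = 4·4 + (-4)·0 + 1·(-5) + 0·(-1) = 16 + 0 + (-5) + 0 = 11.
|u| = √(4² + (-4)² + 1² + 0²) = √33, |v| = √(4² + 0² + (-5)² + (-1)²) = √42, so |u||v| = √(33·42) = √1386.
cos θ = (u·v)/(|u||v|) = 11/√1386 ≈ 0.2955
Cosine distance = 1 - cos θ ≈ 1 - 0.2955 = 0.7045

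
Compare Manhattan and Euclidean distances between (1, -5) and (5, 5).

L1 = |1 - 5| + |-5 - 5| = 4 + 10 = 14
L2 = √(4² + 10²) = √116 ≈ 10.7703
L1 ≥ L2 always (equality iff movement is along one axis); L1 > L2 here.
Ratio L1/L2 = 14/√116 ≈ 1.2999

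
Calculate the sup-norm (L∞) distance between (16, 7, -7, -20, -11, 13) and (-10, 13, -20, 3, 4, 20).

max(|x_i - y_i|) = max(|16 - (-10)|, |7 - 13|, |-7 - (-20)|, |-20 - 3|, |-11 - 4|, |13 - 20|) = max(26, 6, 13, 23, 15, 7) = 26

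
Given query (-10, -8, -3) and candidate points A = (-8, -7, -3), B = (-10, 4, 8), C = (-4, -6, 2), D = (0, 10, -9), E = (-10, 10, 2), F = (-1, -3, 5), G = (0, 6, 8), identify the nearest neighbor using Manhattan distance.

Distances: d(A) = 3, d(B) = 23, d(C) = 13, d(D) = 34, d(E) = 23, d(F) = 22, d(G) = 35. Nearest: A = (-8, -7, -3) with distance 3.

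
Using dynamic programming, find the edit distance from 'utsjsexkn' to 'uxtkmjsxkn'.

Let D[i][j] be the edit distance between the first i characters of 'utsjsexkn' and the first j characters of 'uxtkmjsxkn', with D[i][0] = i, D[0][j] = j, and D[i][j] = D[i-1][j-1] if the characters match, else 1 + min(D[i-1][j], D[i][j-1], D[i-1][j-1]). Filling the table (rows: prefixes of 'utsjsexkn', columns: prefixes of 'uxtkmjsxkn'):
     ε  u  x  t  k  m  j  s  x  k  n
  ε  0  1  2  3  4  5  6  7  8  9 10
  u  1  0  1  2  3  4  5  6  7  8  9
  t  2  1  1  1  2  3  4  5  6  7  8
  s  3  2  2  2  2  3  4  4  5  6  7
  j  4  3  3  3  3  3  3  4  5  6  7
  s  5  4  4  4  4  4  4  3  4  5  6
  e  6  5  5  5  5  5  5  4  4  5  6
  x  7  6  5  6  6  6  6  5  4  5  6
  k  8  7  6  6  6  7  7  6  5  4  5
  n  9  8  7  7  7  7  8  7  6  5  4
The bottom-right entry gives D[9][10] = 4, so no sequence of fewer than 4 edits works. Backtracking through the table gives one optimal edit sequence (4 edits):
  utsjsexkn → uxtsjsexkn (ins x @2)
  uxtsjsexkn → uxtksjsexkn (ins k @4)
  uxtksjsexkn → uxtkmjsexkn (sub s→m @5)
  uxtkmjsexkn → uxtkmjsxkn (del e @8)
Edit distance = 4.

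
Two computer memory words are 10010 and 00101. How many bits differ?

Differing positions: 1, 3, 4, 5. Hamming distance = 4.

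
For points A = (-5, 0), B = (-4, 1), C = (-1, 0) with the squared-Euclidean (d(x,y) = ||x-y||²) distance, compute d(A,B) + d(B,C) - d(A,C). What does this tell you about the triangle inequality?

d(A,B) = 1² + 1² = 2, d(B,C) = 3² + 1² = 10, d(A,C) = 4² + 0² = 16.
d(A,B) + d(B,C) - d(A,C) = 2 + 10 - 16 = 12 - 16 = -4. This is < 0, so the triangle inequality FAILS for these points (squared-Euclidean is not a metric).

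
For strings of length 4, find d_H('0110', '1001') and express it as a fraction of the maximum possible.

Differing positions: 1, 2, 3, 4. Hamming distance = 4. The maximum possible Hamming distance for length-4 strings is 4, so d_H/4 = 4/4 = 1.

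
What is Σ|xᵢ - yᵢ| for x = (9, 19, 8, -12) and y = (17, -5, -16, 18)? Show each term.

Σ|x_i - y_i| = |9 - 17| + |19 - (-5)| + |8 - (-16)| + |-12 - 18| = 8 + 24 + 24 + 30 = 86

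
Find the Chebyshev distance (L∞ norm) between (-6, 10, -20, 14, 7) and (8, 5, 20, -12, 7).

max(|x_i - y_i|) = max(|-6 - 8|, |10 - 5|, |-20 - 20|, |14 - (-12)|, |7 - 7|) = max(14, 5, 40, 26, 0) = 40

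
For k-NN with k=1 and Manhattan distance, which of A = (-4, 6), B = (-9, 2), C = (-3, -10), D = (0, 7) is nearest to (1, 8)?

Distances: d(A) = 7, d(B) = 16, d(C) = 22, d(D) = 2. Nearest: D = (0, 7) with distance 2.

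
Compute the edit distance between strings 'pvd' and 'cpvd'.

Let D[i][j] be the edit distance between the first i characters of 'pvd' and the first j characters of 'cpvd', with D[i][0] = i, D[0][j] = j, and D[i][j] = D[i-1][j-1] if the characters match, else 1 + min(D[i-1][j], D[i][j-1], D[i-1][j-1]). Filling the table (rows: prefixes of 'pvd', columns: prefixes of 'cpvd'):
     ε  c  p  v  d
  ε  0  1  2  3  4
  p  1  1  1  2  3
  v  2  2  2  1  2
  d  3  3  3  2  1
The bottom-right entry gives D[3][4] = 1, so no sequence of fewer than 1 edit works. Backtracking through the table gives one optimal edit sequence (1 edit):
  pvd → cpvd (ins c @1)
Edit distance = 1.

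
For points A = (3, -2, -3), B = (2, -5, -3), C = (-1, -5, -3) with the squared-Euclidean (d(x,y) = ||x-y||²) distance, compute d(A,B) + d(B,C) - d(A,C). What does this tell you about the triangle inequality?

d(A,B) = 1² + 3² + 0² = 10, d(B,C) = 3² + 0² + 0² = 9, d(A,C) = 4² + 3² + 0² = 25.
d(A,B) + d(B,C) - d(A,C) = 10 + 9 - 25 = 19 - 25 = -6. This is < 0, so the triangle inequality FAILS for these points (squared-Euclidean is not a metric).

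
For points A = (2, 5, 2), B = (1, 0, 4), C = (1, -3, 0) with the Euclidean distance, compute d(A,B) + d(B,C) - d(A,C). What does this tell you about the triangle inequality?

d(A,B) = √(1² + 5² + 2²) = √30 ≈ 5.4772, d(B,C) = √(0² + 3² + 4²) = √25 = 5, d(A,C) = √(1² + 8² + 2²) = √69 ≈ 8.3066.
d(A,B) + d(B,C) - d(A,C) = 5.4772 + 5 - 8.3066 = 10.4772 - 8.3066 = 2.1706 (to 4 decimal places). This is ≥ 0, so the triangle inequality holds for these points.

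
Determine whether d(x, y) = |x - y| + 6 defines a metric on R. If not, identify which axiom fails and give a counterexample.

No. d fails identity of indiscernibles (specifically d(x,x) = 0): d(-5, -5) = |-5 - (-5)| + 6 = 0 + 6 = 6 ≠ 0.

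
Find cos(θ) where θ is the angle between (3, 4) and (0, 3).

With u = (3, 4), v = (0, 3):
u·v = 3·0 + 4·3 = 0 + 12 = 12.
|u| = √(3² + 4²) = √25, |v| = √(0² + 3²) = √9, so |u||v| = √(25·9) = √225 = 15.
cos θ = (u·v)/(|u||v|) = 12/15 = 0.8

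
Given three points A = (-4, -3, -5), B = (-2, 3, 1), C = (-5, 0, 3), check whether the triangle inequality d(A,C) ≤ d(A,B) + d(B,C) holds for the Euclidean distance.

d(A,B) = √(2² + 6² + 6²) = √76 ≈ 8.7178, d(B,C) = √(3² + 3² + 2²) = √22 ≈ 4.6904, d(A,C) = √(1² + 3² + 8²) = √74 ≈ 8.6023.
d(A,C) ≈ 8.6023 ≤ 8.7178 + 4.6904 = 13.4082. Triangle inequality is satisfied.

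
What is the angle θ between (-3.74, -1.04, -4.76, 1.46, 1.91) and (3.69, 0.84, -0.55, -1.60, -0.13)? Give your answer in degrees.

With u = (-3.74, -1.04, -4.76, 1.46, 1.91), v = (3.69, 0.84, -0.55, -1.60, -0.13):
u·v = (-3.74)·3.69 + (-1.04)·0.84 + (-4.76)·(-0.55) + 1.46·(-1.6) + 1.91·(-0.13) = (-13.8006) + (-0.8736) + 2.618 + (-2.336) + (-0.2483) = -14.6405.
|u| = √((-3.74)² + (-1.04)² + (-4.76)² + 1.46² + 1.91²) = √(13.9876 + 1.0816 + 22.6576 + 2.1316 + 3.6481) = √43.5065, |v| = √(3.69² + 0.84² + (-0.55)² + (-1.6)² + (-0.13)²) = √(13.6161 + 0.7056 + 0.3025 + 2.56 + 0.0169) = √17.2011.
cos θ = (u·v)/(|u||v|) = -14.6405/(√43.5065·√17.2011) ≈ -0.535181
θ = arccos(-0.535181) ≈ 122.36°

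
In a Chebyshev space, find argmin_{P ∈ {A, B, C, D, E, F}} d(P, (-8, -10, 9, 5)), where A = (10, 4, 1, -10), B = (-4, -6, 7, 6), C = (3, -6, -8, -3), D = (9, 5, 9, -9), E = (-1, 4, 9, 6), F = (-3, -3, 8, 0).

Distances: d(A) = 18, d(B) = 4, d(C) = 17, d(D) = 17, d(E) = 14, d(F) = 7. Nearest: B = (-4, -6, 7, 6) with distance 4.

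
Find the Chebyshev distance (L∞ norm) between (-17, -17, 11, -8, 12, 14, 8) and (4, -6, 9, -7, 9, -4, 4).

max(|x_i - y_i|) = max(|-17 - 4|, |-17 - (-6)|, |11 - 9|, |-8 - (-7)|, |12 - 9|, |14 - (-4)|, |8 - 4|) = max(21, 11, 2, 1, 3, 18, 4) = 21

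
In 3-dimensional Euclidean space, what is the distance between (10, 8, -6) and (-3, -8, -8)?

√(Σ(x_i - y_i)²) = √((10 - (-3))² + (8 - (-8))² + (-6 - (-8))²)
= √(13² + 16² + 2²) = √(169 + 256 + 4) = √429 ≈ 20.7123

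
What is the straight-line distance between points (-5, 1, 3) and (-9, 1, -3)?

√(Σ(x_i - y_i)²) = √((-5 - (-9))² + (1 - 1)² + (3 - (-3))²)
= √(4² + 0² + 6²) = √(16 + 0 + 36) = √52 ≈ 7.2111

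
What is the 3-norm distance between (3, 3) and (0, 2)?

(Σ|x_i - y_i|^3)^(1/3) = (|3 - 0|^3 + |3 - 2|^3)^(1/3)
= (3^3 + 1^3)^(1/3) = (27 + 1)^(1/3) = (28)^(1/3) ≈ 3.0366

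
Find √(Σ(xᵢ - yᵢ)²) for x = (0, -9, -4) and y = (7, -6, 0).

√(Σ(x_i - y_i)²) = √((0 - 7)² + (-9 - (-6))² + (-4 - 0)²)
= √((-7)² + (-3)² + (-4)²) = √(49 + 9 + 16) = √74 ≈ 8.6023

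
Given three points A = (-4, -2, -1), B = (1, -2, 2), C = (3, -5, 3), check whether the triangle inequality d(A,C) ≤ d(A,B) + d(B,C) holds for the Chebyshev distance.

d(A,B) = max(5, 0, 3) = 5, d(B,C) = max(2, 3, 1) = 3, d(A,C) = max(7, 3, 4) = 7.
d(A,C) = 7 ≤ 5 + 3 = 8. Triangle inequality is satisfied.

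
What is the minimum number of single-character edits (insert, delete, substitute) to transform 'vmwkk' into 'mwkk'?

Let D[i][j] be the edit distance between the first i characters of 'vmwkk' and the first j characters of 'mwkk', with D[i][0] = i, D[0][j] = j, and D[i][j] = D[i-1][j-1] if the characters match, else 1 + min(D[i-1][j], D[i][j-1], D[i-1][j-1]). Filling the table (rows: prefixes of 'vmwkk', columns: prefixes of 'mwkk'):
     ε  m  w  k  k
  ε  0  1  2  3  4
  v  1  1  2  3  4
  m  2  1  2  3  4
  w  3  2  1  2  3
  k  4  3  2  1  2
  k  5  4  3  2  1
The bottom-right entry gives D[5][4] = 1, so no sequence of fewer than 1 edit works. Backtracking through the table gives one optimal edit sequence (1 edit):
  vmwkk → mwkk (del v @1)
Edit distance = 1.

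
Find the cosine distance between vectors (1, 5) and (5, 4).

With u = (1, 5), v = (5, 4):
u·v = 1·5 + 5·4 = 5 + 20 = 25.
|u| = √(1² + 5²) = √26, |v| = √(5² + 4²) = √41, so |u||v| = √(26·41) = √1066.
cos θ = (u·v)/(|u||v|) = 25/√1066 ≈ 0.7657
Cosine distance = 1 - cos θ ≈ 1 - 0.7657 = 0.2343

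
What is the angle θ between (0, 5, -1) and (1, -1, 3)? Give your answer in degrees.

With u = (0, 5, -1), v = (1, -1, 3):
u·v = 0·1 + 5·(-1) + (-1)·3 = 0 + (-5) + (-3) = -8.
|u| = √(0² + 5² + (-1)²) = √26, |v| = √(1² + (-1)² + 3²) = √11, so |u||v| = √(26·11) = √286.
cos θ = (u·v)/(|u||v|) = -8/√286 ≈ -0.47305
θ = arccos(-0.47305) ≈ 118.23°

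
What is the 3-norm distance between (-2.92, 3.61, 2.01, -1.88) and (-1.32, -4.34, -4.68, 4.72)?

(Σ|x_i - y_i|^3)^(1/3) = (|-2.92 - (-1.32)|^3 + |3.61 - (-4.34)|^3 + |2.01 - (-4.68)|^3 + |-1.88 - 4.72|^3)^(1/3)
= (1.6^3 + 7.95^3 + 6.69^3 + 6.6^3)^(1/3) ≈ (4.096 + 502.4599 + 299.4183 + 287.496)^(1/3) = (1093.4702)^(1/3) ≈ 10.3023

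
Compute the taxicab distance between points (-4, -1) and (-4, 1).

Σ|x_i - y_i| = |-4 - (-4)| + |-1 - 1| = 0 + 2 = 2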